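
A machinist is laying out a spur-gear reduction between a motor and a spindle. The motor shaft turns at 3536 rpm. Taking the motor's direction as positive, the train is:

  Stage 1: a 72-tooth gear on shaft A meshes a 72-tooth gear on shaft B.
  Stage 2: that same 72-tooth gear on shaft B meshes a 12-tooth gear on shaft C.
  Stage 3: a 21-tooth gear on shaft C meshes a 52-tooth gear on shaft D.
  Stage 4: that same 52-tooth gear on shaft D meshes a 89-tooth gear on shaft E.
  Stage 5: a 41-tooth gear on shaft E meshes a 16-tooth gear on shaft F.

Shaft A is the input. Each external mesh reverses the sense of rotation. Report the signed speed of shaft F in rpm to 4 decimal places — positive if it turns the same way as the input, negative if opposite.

Stage 1 [72T→72T]: ω = 3536.0000×72/72 = 3536.0000 rpm, dir flips to −; running = −3536.0000
Stage 2 [72T→12T]: ω = 3536.0000×72/12 = 21216.0000 rpm, dir flips to +; running = +21216.0000
Stage 3 [21T→52T]: ω = 21216.0000×21/52 = 8568.0000 rpm, dir flips to −; running = −8568.0000
Stage 4 [52T→89T]: ω = 8568.0000×52/89 = 5006.0225 rpm, dir flips to +; running = +5006.0225
Stage 5 [41T→16T]: ω = 5006.0225×41/16 = 12827.9326 rpm, dir flips to −; running = −12827.9326

-12827.9326 rpm (opposite to input, |ω| = 12827.9326 rpm)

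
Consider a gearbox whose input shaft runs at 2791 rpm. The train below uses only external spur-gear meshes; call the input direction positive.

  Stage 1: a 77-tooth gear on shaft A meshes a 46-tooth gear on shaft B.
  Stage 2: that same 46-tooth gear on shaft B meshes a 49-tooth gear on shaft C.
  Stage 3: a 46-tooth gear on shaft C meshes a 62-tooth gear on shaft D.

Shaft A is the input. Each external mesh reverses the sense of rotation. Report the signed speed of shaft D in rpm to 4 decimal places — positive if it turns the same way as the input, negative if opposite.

Stage 1 [77T→46T]: ω = 2791.0000×77/46 = 4671.8913 rpm, dir flips to −; running = −4671.8913
Stage 2 [46T→49T]: ω = 4671.8913×46/49 = 4385.8571 rpm, dir flips to +; running = +4385.8571
Stage 3 [46T→62T]: ω = 4385.8571×46/62 = 3254.0230 rpm, dir flips to −; running = −3254.0230

-3254.0230 rpm (opposite to input, |ω| = 3254.0230 rpm)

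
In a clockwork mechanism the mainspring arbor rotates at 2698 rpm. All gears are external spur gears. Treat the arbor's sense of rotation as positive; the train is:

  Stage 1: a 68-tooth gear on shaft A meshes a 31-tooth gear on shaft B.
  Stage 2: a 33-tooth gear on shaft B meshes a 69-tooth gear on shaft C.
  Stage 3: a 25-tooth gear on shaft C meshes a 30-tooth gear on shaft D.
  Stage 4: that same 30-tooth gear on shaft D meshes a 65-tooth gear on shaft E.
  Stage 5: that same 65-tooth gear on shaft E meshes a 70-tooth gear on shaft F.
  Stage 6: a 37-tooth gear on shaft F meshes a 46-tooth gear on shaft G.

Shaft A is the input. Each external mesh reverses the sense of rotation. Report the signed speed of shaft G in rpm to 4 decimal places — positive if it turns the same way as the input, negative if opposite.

+813.0923 rpm (same as input, |ω| = 813.0923 rpm)

Stage 1 [68T→31T]: ω = 2698.0000×68/31 = 5918.1935 rpm, dir flips to −; running = −5918.1935
Stage 2 [33T→69T]: ω = 5918.1935×33/69 = 2830.4404 rpm, dir flips to +; running = +2830.4404
Stage 3 [25T→30T]: ω = 2830.4404×25/30 = 2358.7003 rpm, dir flips to −; running = −2358.7003
Stage 4 [30T→65T]: ω = 2358.7003×30/65 = 1088.6309 rpm, dir flips to +; running = +1088.6309
Stage 5 [65T→70T]: ω = 1088.6309×65/70 = 1010.8716 rpm, dir flips to −; running = −1010.8716
Stage 6 [37T→46T]: ω = 1010.8716×37/46 = 813.0923 rpm, dir flips to +; running = +813.0923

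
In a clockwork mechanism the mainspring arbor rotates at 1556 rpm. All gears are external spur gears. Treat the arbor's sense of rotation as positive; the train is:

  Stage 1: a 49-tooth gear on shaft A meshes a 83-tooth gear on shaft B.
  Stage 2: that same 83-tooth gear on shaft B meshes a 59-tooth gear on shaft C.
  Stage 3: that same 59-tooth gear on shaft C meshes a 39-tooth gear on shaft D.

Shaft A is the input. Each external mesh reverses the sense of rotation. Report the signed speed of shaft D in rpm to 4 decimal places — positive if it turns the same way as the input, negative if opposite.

-1954.9744 rpm (opposite to input, |ω| = 1954.9744 rpm)

Stage 1 [49T→83T]: ω = 1556.0000×49/83 = 918.6024 rpm, dir flips to −; running = −918.6024
Stage 2 [83T→59T]: ω = 918.6024×83/59 = 1292.2712 rpm, dir flips to +; running = +1292.2712
Stage 3 [59T→39T]: ω = 1292.2712×59/39 = 1954.9744 rpm, dir flips to −; running = −1954.9744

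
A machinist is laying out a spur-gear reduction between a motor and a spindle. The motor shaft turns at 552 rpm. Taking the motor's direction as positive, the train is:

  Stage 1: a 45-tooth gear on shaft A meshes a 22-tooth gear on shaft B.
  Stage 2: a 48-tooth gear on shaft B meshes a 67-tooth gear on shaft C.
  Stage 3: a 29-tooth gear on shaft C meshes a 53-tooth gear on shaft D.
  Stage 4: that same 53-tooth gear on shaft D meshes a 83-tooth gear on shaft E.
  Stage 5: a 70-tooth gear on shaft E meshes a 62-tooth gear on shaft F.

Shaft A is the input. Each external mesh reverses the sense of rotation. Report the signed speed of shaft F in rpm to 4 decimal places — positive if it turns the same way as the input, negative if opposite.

Stage 1 [45T→22T]: ω = 552.0000×45/22 = 1129.0909 rpm, dir flips to −; running = −1129.0909
Stage 2 [48T→67T]: ω = 1129.0909×48/67 = 808.9009 rpm, dir flips to +; running = +808.9009
Stage 3 [29T→53T]: ω = 808.9009×29/53 = 442.6062 rpm, dir flips to −; running = −442.6062
Stage 4 [53T→83T]: ω = 442.6062×53/83 = 282.6280 rpm, dir flips to +; running = +282.6280
Stage 5 [70T→62T]: ω = 282.6280×70/62 = 319.0962 rpm, dir flips to −; running = −319.0962

-319.0962 rpm (opposite to input, |ω| = 319.0962 rpm)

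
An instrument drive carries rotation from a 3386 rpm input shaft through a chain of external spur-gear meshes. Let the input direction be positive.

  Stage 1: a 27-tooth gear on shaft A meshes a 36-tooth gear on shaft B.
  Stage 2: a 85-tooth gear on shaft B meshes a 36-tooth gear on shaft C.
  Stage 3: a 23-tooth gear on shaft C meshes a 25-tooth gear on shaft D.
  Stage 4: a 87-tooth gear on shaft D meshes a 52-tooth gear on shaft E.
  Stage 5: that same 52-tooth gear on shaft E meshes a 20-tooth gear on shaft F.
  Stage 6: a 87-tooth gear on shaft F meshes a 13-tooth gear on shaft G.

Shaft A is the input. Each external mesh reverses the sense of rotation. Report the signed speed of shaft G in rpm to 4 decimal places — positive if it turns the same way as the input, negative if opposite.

Stage 1 [27T→36T]: ω = 3386.0000×27/36 = 2539.5000 rpm, dir flips to −; running = −2539.5000
Stage 2 [85T→36T]: ω = 2539.5000×85/36 = 5996.0417 rpm, dir flips to +; running = +5996.0417
Stage 3 [23T→25T]: ω = 5996.0417×23/25 = 5516.3583 rpm, dir flips to −; running = −5516.3583
Stage 4 [87T→52T]: ω = 5516.3583×87/52 = 9229.2918 rpm, dir flips to +; running = +9229.2918
Stage 5 [52T→20T]: ω = 9229.2918×52/20 = 23996.1588 rpm, dir flips to −; running = −23996.1588
Stage 6 [87T→13T]: ω = 23996.1588×87/13 = 160589.6778 rpm, dir flips to +; running = +160589.6778

+160589.6778 rpm (same as input, |ω| = 160589.6778 rpm)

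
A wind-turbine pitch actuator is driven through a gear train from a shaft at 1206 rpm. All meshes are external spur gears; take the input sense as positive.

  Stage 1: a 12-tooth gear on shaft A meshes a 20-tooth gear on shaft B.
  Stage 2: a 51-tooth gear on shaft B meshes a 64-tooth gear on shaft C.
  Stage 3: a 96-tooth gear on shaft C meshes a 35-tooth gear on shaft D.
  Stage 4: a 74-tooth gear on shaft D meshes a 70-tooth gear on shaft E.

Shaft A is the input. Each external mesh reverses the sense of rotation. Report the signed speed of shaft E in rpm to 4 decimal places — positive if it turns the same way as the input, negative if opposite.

Stage 1 [12T→20T]: ω = 1206.0000×12/20 = 723.6000 rpm, dir flips to −; running = −723.6000
Stage 2 [51T→64T]: ω = 723.6000×51/64 = 576.6187 rpm, dir flips to +; running = +576.6187
Stage 3 [96T→35T]: ω = 576.6187×96/35 = 1581.5829 rpm, dir flips to −; running = −1581.5829
Stage 4 [74T→70T]: ω = 1581.5829×74/70 = 1671.9590 rpm, dir flips to +; running = +1671.9590

+1671.9590 rpm (same as input, |ω| = 1671.9590 rpm)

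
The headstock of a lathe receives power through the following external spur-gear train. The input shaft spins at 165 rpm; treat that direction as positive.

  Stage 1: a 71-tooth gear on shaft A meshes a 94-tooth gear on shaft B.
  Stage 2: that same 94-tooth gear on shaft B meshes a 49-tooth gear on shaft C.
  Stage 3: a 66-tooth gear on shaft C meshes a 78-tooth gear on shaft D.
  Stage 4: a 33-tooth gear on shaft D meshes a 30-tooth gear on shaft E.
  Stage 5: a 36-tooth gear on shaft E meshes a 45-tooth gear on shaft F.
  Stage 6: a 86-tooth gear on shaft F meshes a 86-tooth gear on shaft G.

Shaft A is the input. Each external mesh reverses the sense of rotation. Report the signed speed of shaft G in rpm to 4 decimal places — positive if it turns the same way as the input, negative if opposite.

Stage 1 [71T→94T]: ω = 165.0000×71/94 = 124.6277 rpm, dir flips to −; running = −124.6277
Stage 2 [94T→49T]: ω = 124.6277×94/49 = 239.0816 rpm, dir flips to +; running = +239.0816
Stage 3 [66T→78T]: ω = 239.0816×66/78 = 202.2998 rpm, dir flips to −; running = −202.2998
Stage 4 [33T→30T]: ω = 202.2998×33/30 = 222.5298 rpm, dir flips to +; running = +222.5298
Stage 5 [36T→45T]: ω = 222.5298×36/45 = 178.0239 rpm, dir flips to −; running = −178.0239
Stage 6 [86T→86T]: ω = 178.0239×86/86 = 178.0239 rpm, dir flips to +; running = +178.0239

+178.0239 rpm (same as input, |ω| = 178.0239 rpm)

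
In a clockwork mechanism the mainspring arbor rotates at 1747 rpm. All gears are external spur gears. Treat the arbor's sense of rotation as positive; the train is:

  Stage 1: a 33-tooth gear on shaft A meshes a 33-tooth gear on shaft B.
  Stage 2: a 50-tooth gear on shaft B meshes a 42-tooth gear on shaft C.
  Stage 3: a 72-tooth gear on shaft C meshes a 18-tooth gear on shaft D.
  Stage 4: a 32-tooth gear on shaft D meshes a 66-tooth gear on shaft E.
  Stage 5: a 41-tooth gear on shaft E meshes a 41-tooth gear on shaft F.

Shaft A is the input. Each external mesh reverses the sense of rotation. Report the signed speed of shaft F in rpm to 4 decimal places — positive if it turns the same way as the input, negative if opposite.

Stage 1 [33T→33T]: ω = 1747.0000×33/33 = 1747.0000 rpm, dir flips to −; running = −1747.0000
Stage 2 [50T→42T]: ω = 1747.0000×50/42 = 2079.7619 rpm, dir flips to +; running = +2079.7619
Stage 3 [72T→18T]: ω = 2079.7619×72/18 = 8319.0476 rpm, dir flips to −; running = −8319.0476
Stage 4 [32T→66T]: ω = 8319.0476×32/66 = 4033.4776 rpm, dir flips to +; running = +4033.4776
Stage 5 [41T→41T]: ω = 4033.4776×41/41 = 4033.4776 rpm, dir flips to −; running = −4033.4776

-4033.4776 rpm (opposite to input, |ω| = 4033.4776 rpm)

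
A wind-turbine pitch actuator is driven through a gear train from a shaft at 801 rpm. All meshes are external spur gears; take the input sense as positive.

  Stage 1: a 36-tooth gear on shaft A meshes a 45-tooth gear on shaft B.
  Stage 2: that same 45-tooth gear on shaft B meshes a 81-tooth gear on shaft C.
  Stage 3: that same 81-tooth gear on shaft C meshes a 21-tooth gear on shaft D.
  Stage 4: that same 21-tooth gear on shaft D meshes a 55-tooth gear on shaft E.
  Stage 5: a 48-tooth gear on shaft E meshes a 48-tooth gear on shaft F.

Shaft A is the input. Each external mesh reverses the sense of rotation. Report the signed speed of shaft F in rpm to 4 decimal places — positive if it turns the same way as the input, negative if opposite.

Stage 1 [36T→45T]: ω = 801.0000×36/45 = 640.8000 rpm, dir flips to −; running = −640.8000
Stage 2 [45T→81T]: ω = 640.8000×45/81 = 356.0000 rpm, dir flips to +; running = +356.0000
Stage 3 [81T→21T]: ω = 356.0000×81/21 = 1373.1429 rpm, dir flips to −; running = −1373.1429
Stage 4 [21T→55T]: ω = 1373.1429×21/55 = 524.2909 rpm, dir flips to +; running = +524.2909
Stage 5 [48T→48T]: ω = 524.2909×48/48 = 524.2909 rpm, dir flips to −; running = −524.2909

-524.2909 rpm (opposite to input, |ω| = 524.2909 rpm)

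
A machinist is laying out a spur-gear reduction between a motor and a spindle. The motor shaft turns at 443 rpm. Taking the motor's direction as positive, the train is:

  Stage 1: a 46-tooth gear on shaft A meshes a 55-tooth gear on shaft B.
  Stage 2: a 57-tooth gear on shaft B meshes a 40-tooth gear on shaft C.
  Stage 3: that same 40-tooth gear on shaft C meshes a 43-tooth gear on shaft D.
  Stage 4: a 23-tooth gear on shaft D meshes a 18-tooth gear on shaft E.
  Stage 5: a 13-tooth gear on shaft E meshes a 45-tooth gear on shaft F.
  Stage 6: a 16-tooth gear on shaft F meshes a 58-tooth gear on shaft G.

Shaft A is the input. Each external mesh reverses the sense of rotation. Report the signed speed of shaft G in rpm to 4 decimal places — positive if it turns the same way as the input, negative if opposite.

+50.0131 rpm (same as input, |ω| = 50.0131 rpm)

Stage 1 [46T→55T]: ω = 443.0000×46/55 = 370.5091 rpm, dir flips to −; running = −370.5091
Stage 2 [57T→40T]: ω = 370.5091×57/40 = 527.9755 rpm, dir flips to +; running = +527.9755
Stage 3 [40T→43T]: ω = 527.9755×40/43 = 491.1400 rpm, dir flips to −; running = −491.1400
Stage 4 [23T→18T]: ω = 491.1400×23/18 = 627.5677 rpm, dir flips to +; running = +627.5677
Stage 5 [13T→45T]: ω = 627.5677×13/45 = 181.2973 rpm, dir flips to −; running = −181.2973
Stage 6 [16T→58T]: ω = 181.2973×16/58 = 50.0131 rpm, dir flips to +; running = +50.0131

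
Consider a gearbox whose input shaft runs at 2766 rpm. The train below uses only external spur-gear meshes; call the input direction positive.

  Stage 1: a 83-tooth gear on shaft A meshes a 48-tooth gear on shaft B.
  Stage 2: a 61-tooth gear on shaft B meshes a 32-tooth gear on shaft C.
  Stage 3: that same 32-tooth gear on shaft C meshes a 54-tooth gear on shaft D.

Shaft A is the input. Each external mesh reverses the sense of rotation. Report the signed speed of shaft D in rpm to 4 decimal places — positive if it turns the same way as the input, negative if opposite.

Stage 1 [83T→48T]: ω = 2766.0000×83/48 = 4782.8750 rpm, dir flips to −; running = −4782.8750
Stage 2 [61T→32T]: ω = 4782.8750×61/32 = 9117.3555 rpm, dir flips to +; running = +9117.3555
Stage 3 [32T→54T]: ω = 9117.3555×32/54 = 5402.8773 rpm, dir flips to −; running = −5402.8773

-5402.8773 rpm (opposite to input, |ω| = 5402.8773 rpm)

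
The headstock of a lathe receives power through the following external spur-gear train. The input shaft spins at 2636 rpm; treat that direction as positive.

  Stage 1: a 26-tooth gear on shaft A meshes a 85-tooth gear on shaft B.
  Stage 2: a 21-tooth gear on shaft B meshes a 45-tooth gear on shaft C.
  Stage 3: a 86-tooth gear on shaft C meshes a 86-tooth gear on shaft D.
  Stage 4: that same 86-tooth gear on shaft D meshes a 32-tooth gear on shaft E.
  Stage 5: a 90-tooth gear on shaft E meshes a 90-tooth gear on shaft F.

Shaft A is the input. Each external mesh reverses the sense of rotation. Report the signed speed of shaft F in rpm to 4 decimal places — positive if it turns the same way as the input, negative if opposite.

-1011.2420 rpm (opposite to input, |ω| = 1011.2420 rpm)

Stage 1 [26T→85T]: ω = 2636.0000×26/85 = 806.3059 rpm, dir flips to −; running = −806.3059
Stage 2 [21T→45T]: ω = 806.3059×21/45 = 376.2761 rpm, dir flips to +; running = +376.2761
Stage 3 [86T→86T]: ω = 376.2761×86/86 = 376.2761 rpm, dir flips to −; running = −376.2761
Stage 4 [86T→32T]: ω = 376.2761×86/32 = 1011.2420 rpm, dir flips to +; running = +1011.2420
Stage 5 [90T→90T]: ω = 1011.2420×90/90 = 1011.2420 rpm, dir flips to −; running = −1011.2420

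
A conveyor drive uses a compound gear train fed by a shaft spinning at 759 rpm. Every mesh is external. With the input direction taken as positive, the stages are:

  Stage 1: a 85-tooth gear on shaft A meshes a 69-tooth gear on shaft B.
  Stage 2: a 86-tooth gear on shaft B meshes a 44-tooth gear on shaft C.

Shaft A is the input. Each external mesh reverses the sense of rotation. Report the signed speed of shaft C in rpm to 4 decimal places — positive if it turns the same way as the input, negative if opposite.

Stage 1 [85T→69T]: ω = 759.0000×85/69 = 935.0000 rpm, dir flips to −; running = −935.0000
Stage 2 [86T→44T]: ω = 935.0000×86/44 = 1827.5000 rpm, dir flips to +; running = +1827.5000

+1827.5000 rpm (same as input, |ω| = 1827.5000 rpm)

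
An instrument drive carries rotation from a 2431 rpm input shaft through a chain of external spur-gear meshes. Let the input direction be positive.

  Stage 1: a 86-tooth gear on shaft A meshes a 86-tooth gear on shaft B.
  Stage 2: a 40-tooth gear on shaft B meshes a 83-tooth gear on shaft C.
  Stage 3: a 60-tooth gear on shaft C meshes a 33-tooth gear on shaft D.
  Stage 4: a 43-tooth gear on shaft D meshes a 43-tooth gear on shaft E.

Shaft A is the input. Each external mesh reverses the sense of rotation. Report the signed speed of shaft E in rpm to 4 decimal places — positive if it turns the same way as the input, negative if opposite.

Stage 1 [86T→86T]: ω = 2431.0000×86/86 = 2431.0000 rpm, dir flips to −; running = −2431.0000
Stage 2 [40T→83T]: ω = 2431.0000×40/83 = 1171.5663 rpm, dir flips to +; running = +1171.5663
Stage 3 [60T→33T]: ω = 1171.5663×60/33 = 2130.1205 rpm, dir flips to −; running = −2130.1205
Stage 4 [43T→43T]: ω = 2130.1205×43/43 = 2130.1205 rpm, dir flips to +; running = +2130.1205

+2130.1205 rpm (same as input, |ω| = 2130.1205 rpm)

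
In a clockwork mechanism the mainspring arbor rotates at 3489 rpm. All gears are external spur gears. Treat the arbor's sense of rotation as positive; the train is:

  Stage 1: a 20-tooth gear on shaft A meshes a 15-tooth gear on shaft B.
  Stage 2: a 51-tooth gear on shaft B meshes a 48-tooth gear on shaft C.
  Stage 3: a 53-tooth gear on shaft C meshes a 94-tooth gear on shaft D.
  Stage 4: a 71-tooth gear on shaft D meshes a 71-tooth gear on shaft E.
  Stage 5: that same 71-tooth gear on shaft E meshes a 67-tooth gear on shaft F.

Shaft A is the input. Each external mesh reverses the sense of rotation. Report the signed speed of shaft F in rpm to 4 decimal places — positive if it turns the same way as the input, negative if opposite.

-2953.2500 rpm (opposite to input, |ω| = 2953.2500 rpm)

Stage 1 [20T→15T]: ω = 3489.0000×20/15 = 4652.0000 rpm, dir flips to −; running = −4652.0000
Stage 2 [51T→48T]: ω = 4652.0000×51/48 = 4942.7500 rpm, dir flips to +; running = +4942.7500
Stage 3 [53T→94T]: ω = 4942.7500×53/94 = 2786.8697 rpm, dir flips to −; running = −2786.8697
Stage 4 [71T→71T]: ω = 2786.8697×71/71 = 2786.8697 rpm, dir flips to +; running = +2786.8697
Stage 5 [71T→67T]: ω = 2786.8697×71/67 = 2953.2500 rpm, dir flips to −; running = −2953.2500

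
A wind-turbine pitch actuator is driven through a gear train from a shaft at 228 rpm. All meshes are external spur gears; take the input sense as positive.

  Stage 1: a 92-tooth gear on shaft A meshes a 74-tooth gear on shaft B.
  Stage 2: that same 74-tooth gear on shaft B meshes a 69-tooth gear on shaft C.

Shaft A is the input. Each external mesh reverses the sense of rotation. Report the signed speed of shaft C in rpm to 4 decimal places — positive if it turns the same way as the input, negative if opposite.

+304.0000 rpm (same as input, |ω| = 304.0000 rpm)

Stage 1 [92T→74T]: ω = 228.0000×92/74 = 283.4595 rpm, dir flips to −; running = −283.4595
Stage 2 [74T→69T]: ω = 283.4595×74/69 = 304.0000 rpm, dir flips to +; running = +304.0000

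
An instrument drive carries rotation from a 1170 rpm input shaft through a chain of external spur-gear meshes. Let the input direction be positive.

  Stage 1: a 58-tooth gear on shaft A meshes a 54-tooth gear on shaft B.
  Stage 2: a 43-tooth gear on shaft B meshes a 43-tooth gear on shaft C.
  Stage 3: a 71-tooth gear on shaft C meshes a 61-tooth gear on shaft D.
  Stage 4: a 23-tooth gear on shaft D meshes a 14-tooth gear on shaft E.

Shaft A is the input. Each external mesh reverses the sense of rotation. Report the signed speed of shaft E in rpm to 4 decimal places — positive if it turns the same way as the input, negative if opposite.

Stage 1 [58T→54T]: ω = 1170.0000×58/54 = 1256.6667 rpm, dir flips to −; running = −1256.6667
Stage 2 [43T→43T]: ω = 1256.6667×43/43 = 1256.6667 rpm, dir flips to +; running = +1256.6667
Stage 3 [71T→61T]: ω = 1256.6667×71/61 = 1462.6776 rpm, dir flips to −; running = −1462.6776
Stage 4 [23T→14T]: ω = 1462.6776×23/14 = 2402.9703 rpm, dir flips to +; running = +2402.9703

+2402.9703 rpm (same as input, |ω| = 2402.9703 rpm)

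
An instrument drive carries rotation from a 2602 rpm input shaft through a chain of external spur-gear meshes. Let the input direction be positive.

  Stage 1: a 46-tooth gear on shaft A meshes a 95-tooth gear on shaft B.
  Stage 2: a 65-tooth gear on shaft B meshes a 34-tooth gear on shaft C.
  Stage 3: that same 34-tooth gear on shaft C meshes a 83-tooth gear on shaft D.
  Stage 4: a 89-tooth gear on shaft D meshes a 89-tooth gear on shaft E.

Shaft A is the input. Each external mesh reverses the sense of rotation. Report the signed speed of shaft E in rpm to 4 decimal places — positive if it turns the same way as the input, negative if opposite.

+986.6810 rpm (same as input, |ω| = 986.6810 rpm)

Stage 1 [46T→95T]: ω = 2602.0000×46/95 = 1259.9158 rpm, dir flips to −; running = −1259.9158
Stage 2 [65T→34T]: ω = 1259.9158×65/34 = 2408.6625 rpm, dir flips to +; running = +2408.6625
Stage 3 [34T→83T]: ω = 2408.6625×34/83 = 986.6810 rpm, dir flips to −; running = −986.6810
Stage 4 [89T→89T]: ω = 986.6810×89/89 = 986.6810 rpm, dir flips to +; running = +986.6810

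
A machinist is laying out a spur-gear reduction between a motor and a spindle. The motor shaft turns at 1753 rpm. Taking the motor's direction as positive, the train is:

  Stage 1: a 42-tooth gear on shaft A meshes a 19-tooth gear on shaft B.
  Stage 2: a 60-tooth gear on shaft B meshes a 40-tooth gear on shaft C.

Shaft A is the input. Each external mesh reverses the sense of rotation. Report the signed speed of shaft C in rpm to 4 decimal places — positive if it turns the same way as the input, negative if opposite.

+5812.5789 rpm (same as input, |ω| = 5812.5789 rpm)

Stage 1 [42T→19T]: ω = 1753.0000×42/19 = 3875.0526 rpm, dir flips to −; running = −3875.0526
Stage 2 [60T→40T]: ω = 3875.0526×60/40 = 5812.5789 rpm, dir flips to +; running = +5812.5789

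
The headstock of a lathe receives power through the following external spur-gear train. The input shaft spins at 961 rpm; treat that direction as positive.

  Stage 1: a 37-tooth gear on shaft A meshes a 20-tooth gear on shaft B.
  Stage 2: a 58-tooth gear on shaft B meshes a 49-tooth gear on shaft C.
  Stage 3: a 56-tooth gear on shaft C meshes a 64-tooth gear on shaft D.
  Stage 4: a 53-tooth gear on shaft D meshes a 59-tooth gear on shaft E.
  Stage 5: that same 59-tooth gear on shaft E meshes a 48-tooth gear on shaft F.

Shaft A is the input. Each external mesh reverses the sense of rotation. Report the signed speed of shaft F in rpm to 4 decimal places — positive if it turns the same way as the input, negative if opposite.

Stage 1 [37T→20T]: ω = 961.0000×37/20 = 1777.8500 rpm, dir flips to −; running = −1777.8500
Stage 2 [58T→49T]: ω = 1777.8500×58/49 = 2104.3939 rpm, dir flips to +; running = +2104.3939
Stage 3 [56T→64T]: ω = 2104.3939×56/64 = 1841.3446 rpm, dir flips to −; running = −1841.3446
Stage 4 [53T→59T]: ω = 1841.3446×53/59 = 1654.0893 rpm, dir flips to +; running = +1654.0893
Stage 5 [59T→48T]: ω = 1654.0893×59/48 = 2033.1514 rpm, dir flips to −; running = −2033.1514

-2033.1514 rpm (opposite to input, |ω| = 2033.1514 rpm)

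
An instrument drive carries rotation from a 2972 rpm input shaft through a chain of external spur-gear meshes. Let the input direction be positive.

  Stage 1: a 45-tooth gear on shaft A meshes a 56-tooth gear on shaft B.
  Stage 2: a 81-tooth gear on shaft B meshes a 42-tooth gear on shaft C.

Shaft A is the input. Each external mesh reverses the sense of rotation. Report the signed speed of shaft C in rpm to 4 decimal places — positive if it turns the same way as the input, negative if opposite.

+4605.8418 rpm (same as input, |ω| = 4605.8418 rpm)

Stage 1 [45T→56T]: ω = 2972.0000×45/56 = 2388.2143 rpm, dir flips to −; running = −2388.2143
Stage 2 [81T→42T]: ω = 2388.2143×81/42 = 4605.8418 rpm, dir flips to +; running = +4605.8418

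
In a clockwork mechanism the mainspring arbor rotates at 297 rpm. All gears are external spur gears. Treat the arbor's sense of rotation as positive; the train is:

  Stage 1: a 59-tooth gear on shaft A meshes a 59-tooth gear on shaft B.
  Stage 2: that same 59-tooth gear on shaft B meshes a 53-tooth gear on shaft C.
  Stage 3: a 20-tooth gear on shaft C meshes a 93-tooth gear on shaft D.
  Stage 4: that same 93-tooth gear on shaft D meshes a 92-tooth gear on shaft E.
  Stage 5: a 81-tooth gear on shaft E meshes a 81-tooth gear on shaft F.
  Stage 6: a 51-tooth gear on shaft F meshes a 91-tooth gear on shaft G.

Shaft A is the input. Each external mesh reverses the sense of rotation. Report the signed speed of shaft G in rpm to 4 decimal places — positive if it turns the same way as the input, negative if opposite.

+40.2813 rpm (same as input, |ω| = 40.2813 rpm)

Stage 1 [59T→59T]: ω = 297.0000×59/59 = 297.0000 rpm, dir flips to −; running = −297.0000
Stage 2 [59T→53T]: ω = 297.0000×59/53 = 330.6226 rpm, dir flips to +; running = +330.6226
Stage 3 [20T→93T]: ω = 330.6226×20/93 = 71.1016 rpm, dir flips to −; running = −71.1016
Stage 4 [93T→92T]: ω = 71.1016×93/92 = 71.8745 rpm, dir flips to +; running = +71.8745
Stage 5 [81T→81T]: ω = 71.8745×81/81 = 71.8745 rpm, dir flips to −; running = −71.8745
Stage 6 [51T→91T]: ω = 71.8745×51/91 = 40.2813 rpm, dir flips to +; running = +40.2813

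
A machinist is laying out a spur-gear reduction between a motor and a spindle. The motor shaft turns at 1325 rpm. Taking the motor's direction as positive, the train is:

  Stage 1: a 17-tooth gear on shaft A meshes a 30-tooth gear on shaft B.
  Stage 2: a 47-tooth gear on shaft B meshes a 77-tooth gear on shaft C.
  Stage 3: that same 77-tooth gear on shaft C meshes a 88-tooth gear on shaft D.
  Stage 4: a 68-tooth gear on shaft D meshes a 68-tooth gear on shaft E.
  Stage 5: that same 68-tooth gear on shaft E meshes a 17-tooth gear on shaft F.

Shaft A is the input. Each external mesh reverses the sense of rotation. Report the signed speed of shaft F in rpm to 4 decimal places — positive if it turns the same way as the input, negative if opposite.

-1604.0530 rpm (opposite to input, |ω| = 1604.0530 rpm)

Stage 1 [17T→30T]: ω = 1325.0000×17/30 = 750.8333 rpm, dir flips to −; running = −750.8333
Stage 2 [47T→77T]: ω = 750.8333×47/77 = 458.3009 rpm, dir flips to +; running = +458.3009
Stage 3 [77T→88T]: ω = 458.3009×77/88 = 401.0133 rpm, dir flips to −; running = −401.0133
Stage 4 [68T→68T]: ω = 401.0133×68/68 = 401.0133 rpm, dir flips to +; running = +401.0133
Stage 5 [68T→17T]: ω = 401.0133×68/17 = 1604.0530 rpm, dir flips to −; running = −1604.0530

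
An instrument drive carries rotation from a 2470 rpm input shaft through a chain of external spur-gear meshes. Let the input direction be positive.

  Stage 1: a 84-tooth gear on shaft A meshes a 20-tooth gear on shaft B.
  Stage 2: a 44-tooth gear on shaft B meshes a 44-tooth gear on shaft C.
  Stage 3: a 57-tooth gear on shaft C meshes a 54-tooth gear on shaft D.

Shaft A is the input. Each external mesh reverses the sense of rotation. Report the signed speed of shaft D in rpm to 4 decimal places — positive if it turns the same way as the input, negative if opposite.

-10950.3333 rpm (opposite to input, |ω| = 10950.3333 rpm)

Stage 1 [84T→20T]: ω = 2470.0000×84/20 = 10374.0000 rpm, dir flips to −; running = −10374.0000
Stage 2 [44T→44T]: ω = 10374.0000×44/44 = 10374.0000 rpm, dir flips to +; running = +10374.0000
Stage 3 [57T→54T]: ω = 10374.0000×57/54 = 10950.3333 rpm, dir flips to −; running = −10950.3333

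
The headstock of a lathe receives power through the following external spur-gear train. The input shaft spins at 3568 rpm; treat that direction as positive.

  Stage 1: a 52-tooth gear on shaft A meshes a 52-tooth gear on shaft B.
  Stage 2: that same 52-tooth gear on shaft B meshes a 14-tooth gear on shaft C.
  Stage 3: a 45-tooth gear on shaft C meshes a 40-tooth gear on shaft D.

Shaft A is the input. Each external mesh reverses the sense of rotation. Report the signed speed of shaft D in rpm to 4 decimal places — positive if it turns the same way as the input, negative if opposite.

-14909.1429 rpm (opposite to input, |ω| = 14909.1429 rpm)

Stage 1 [52T→52T]: ω = 3568.0000×52/52 = 3568.0000 rpm, dir flips to −; running = −3568.0000
Stage 2 [52T→14T]: ω = 3568.0000×52/14 = 13252.5714 rpm, dir flips to +; running = +13252.5714
Stage 3 [45T→40T]: ω = 13252.5714×45/40 = 14909.1429 rpm, dir flips to −; running = −14909.1429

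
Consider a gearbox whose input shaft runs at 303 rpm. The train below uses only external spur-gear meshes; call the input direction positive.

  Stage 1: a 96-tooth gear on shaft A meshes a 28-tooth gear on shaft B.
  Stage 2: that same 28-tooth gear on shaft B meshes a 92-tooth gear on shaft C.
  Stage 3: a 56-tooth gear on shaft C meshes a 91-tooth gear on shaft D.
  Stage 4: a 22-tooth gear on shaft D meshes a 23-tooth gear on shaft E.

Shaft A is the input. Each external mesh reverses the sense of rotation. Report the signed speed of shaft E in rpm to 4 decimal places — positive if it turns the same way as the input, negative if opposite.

Stage 1 [96T→28T]: ω = 303.0000×96/28 = 1038.8571 rpm, dir flips to −; running = −1038.8571
Stage 2 [28T→92T]: ω = 1038.8571×28/92 = 316.1739 rpm, dir flips to +; running = +316.1739
Stage 3 [56T→91T]: ω = 316.1739×56/91 = 194.5686 rpm, dir flips to −; running = −194.5686
Stage 4 [22T→23T]: ω = 194.5686×22/23 = 186.1091 rpm, dir flips to +; running = +186.1091

+186.1091 rpm (same as input, |ω| = 186.1091 rpm)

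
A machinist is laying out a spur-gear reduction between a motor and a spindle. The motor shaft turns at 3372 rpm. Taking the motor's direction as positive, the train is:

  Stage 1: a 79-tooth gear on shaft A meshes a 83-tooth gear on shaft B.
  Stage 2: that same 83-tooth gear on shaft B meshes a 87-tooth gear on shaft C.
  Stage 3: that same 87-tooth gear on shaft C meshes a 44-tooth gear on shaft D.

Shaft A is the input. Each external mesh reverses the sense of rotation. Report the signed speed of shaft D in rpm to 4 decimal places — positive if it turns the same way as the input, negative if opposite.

Stage 1 [79T→83T]: ω = 3372.0000×79/83 = 3209.4940 rpm, dir flips to −; running = −3209.4940
Stage 2 [83T→87T]: ω = 3209.4940×83/87 = 3061.9310 rpm, dir flips to +; running = +3061.9310
Stage 3 [87T→44T]: ω = 3061.9310×87/44 = 6054.2727 rpm, dir flips to −; running = −6054.2727

-6054.2727 rpm (opposite to input, |ω| = 6054.2727 rpm)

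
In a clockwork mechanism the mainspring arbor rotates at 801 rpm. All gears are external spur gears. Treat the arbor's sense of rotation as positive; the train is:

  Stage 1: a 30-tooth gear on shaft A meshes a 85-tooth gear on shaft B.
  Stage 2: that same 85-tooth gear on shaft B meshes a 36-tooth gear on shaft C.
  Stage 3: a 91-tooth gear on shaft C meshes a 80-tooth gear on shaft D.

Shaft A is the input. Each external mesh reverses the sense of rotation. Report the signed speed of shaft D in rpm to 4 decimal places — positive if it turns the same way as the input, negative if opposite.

Stage 1 [30T→85T]: ω = 801.0000×30/85 = 282.7059 rpm, dir flips to −; running = −282.7059
Stage 2 [85T→36T]: ω = 282.7059×85/36 = 667.5000 rpm, dir flips to +; running = +667.5000
Stage 3 [91T→80T]: ω = 667.5000×91/80 = 759.2812 rpm, dir flips to −; running = −759.2812

-759.2812 rpm (opposite to input, |ω| = 759.2812 rpm)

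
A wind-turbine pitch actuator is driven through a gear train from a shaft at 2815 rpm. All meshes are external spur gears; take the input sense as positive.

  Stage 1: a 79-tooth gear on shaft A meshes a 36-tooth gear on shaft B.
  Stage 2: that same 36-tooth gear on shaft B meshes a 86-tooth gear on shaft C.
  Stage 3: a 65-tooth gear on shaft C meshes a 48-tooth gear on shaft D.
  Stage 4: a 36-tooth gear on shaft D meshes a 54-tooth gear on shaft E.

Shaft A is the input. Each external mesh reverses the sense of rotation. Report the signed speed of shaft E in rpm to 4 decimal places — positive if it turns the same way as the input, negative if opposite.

+2334.4679 rpm (same as input, |ω| = 2334.4679 rpm)

Stage 1 [79T→36T]: ω = 2815.0000×79/36 = 6177.3611 rpm, dir flips to −; running = −6177.3611
Stage 2 [36T→86T]: ω = 6177.3611×36/86 = 2585.8721 rpm, dir flips to +; running = +2585.8721
Stage 3 [65T→48T]: ω = 2585.8721×65/48 = 3501.7018 rpm, dir flips to −; running = −3501.7018
Stage 4 [36T→54T]: ω = 3501.7018×36/54 = 2334.4679 rpm, dir flips to +; running = +2334.4679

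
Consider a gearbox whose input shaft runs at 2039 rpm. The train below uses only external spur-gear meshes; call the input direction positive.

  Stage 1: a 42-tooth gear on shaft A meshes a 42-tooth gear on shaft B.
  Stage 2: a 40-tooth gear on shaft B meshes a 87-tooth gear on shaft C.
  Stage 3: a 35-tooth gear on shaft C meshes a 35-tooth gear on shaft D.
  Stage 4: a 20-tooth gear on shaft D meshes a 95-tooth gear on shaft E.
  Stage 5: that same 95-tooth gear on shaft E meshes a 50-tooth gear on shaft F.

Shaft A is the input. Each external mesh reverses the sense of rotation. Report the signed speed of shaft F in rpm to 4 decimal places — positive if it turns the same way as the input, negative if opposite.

-374.9885 rpm (opposite to input, |ω| = 374.9885 rpm)

Stage 1 [42T→42T]: ω = 2039.0000×42/42 = 2039.0000 rpm, dir flips to −; running = −2039.0000
Stage 2 [40T→87T]: ω = 2039.0000×40/87 = 937.4713 rpm, dir flips to +; running = +937.4713
Stage 3 [35T→35T]: ω = 937.4713×35/35 = 937.4713 rpm, dir flips to −; running = −937.4713
Stage 4 [20T→95T]: ω = 937.4713×20/95 = 197.3624 rpm, dir flips to +; running = +197.3624
Stage 5 [95T→50T]: ω = 197.3624×95/50 = 374.9885 rpm, dir flips to −; running = −374.9885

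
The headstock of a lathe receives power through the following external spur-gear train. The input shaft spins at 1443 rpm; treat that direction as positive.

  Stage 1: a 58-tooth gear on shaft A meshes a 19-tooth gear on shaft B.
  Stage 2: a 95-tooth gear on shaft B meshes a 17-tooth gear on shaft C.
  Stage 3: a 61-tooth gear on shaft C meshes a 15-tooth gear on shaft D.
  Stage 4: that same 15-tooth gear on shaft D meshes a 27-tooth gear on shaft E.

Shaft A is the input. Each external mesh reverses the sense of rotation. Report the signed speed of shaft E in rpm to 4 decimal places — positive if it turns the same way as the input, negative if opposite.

Stage 1 [58T→19T]: ω = 1443.0000×58/19 = 4404.9474 rpm, dir flips to −; running = −4404.9474
Stage 2 [95T→17T]: ω = 4404.9474×95/17 = 24615.8824 rpm, dir flips to +; running = +24615.8824
Stage 3 [61T→15T]: ω = 24615.8824×61/15 = 100104.5882 rpm, dir flips to −; running = −100104.5882
Stage 4 [15T→27T]: ω = 100104.5882×15/27 = 55613.6601 rpm, dir flips to +; running = +55613.6601

+55613.6601 rpm (same as input, |ω| = 55613.6601 rpm)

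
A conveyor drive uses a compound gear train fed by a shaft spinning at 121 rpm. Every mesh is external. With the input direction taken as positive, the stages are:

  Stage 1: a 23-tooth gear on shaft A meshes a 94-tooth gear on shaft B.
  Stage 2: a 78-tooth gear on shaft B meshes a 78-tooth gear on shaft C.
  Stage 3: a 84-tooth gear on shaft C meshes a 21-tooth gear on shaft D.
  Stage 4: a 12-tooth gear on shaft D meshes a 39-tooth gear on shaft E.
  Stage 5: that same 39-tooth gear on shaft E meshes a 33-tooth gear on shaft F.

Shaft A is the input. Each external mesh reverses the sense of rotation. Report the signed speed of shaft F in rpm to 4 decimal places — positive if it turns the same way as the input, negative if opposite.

-43.0638 rpm (opposite to input, |ω| = 43.0638 rpm)

Stage 1 [23T→94T]: ω = 121.0000×23/94 = 29.6064 rpm, dir flips to −; running = −29.6064
Stage 2 [78T→78T]: ω = 29.6064×78/78 = 29.6064 rpm, dir flips to +; running = +29.6064
Stage 3 [84T→21T]: ω = 29.6064×84/21 = 118.4255 rpm, dir flips to −; running = −118.4255
Stage 4 [12T→39T]: ω = 118.4255×12/39 = 36.4386 rpm, dir flips to +; running = +36.4386
Stage 5 [39T→33T]: ω = 36.4386×39/33 = 43.0638 rpm, dir flips to −; running = −43.0638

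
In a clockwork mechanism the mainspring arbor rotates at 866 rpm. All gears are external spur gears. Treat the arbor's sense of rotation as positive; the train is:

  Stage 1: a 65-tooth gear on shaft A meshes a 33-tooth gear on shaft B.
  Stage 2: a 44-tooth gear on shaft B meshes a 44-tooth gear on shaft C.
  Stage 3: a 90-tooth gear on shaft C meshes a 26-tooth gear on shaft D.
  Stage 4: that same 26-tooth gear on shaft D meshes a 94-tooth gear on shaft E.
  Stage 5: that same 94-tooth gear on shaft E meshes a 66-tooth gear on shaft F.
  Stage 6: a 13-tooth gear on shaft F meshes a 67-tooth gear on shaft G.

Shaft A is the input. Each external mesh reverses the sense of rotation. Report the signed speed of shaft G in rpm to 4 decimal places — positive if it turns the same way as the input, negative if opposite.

Stage 1 [65T→33T]: ω = 866.0000×65/33 = 1705.7576 rpm, dir flips to −; running = −1705.7576
Stage 2 [44T→44T]: ω = 1705.7576×44/44 = 1705.7576 rpm, dir flips to +; running = +1705.7576
Stage 3 [90T→26T]: ω = 1705.7576×90/26 = 5904.5455 rpm, dir flips to −; running = −5904.5455
Stage 4 [26T→94T]: ω = 5904.5455×26/94 = 1633.1721 rpm, dir flips to +; running = +1633.1721
Stage 5 [94T→66T]: ω = 1633.1721×94/66 = 2326.0331 rpm, dir flips to −; running = −2326.0331
Stage 6 [13T→67T]: ω = 2326.0331×13/67 = 451.3198 rpm, dir flips to +; running = +451.3198

+451.3198 rpm (same as input, |ω| = 451.3198 rpm)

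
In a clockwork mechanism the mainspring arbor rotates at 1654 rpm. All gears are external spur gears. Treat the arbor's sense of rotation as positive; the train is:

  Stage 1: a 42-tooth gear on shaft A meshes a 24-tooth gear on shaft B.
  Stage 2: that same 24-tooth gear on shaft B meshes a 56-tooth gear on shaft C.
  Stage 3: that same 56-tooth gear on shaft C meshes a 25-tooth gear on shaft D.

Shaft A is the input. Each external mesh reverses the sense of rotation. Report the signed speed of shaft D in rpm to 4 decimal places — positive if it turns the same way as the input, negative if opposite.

Stage 1 [42T→24T]: ω = 1654.0000×42/24 = 2894.5000 rpm, dir flips to −; running = −2894.5000
Stage 2 [24T→56T]: ω = 2894.5000×24/56 = 1240.5000 rpm, dir flips to +; running = +1240.5000
Stage 3 [56T→25T]: ω = 1240.5000×56/25 = 2778.7200 rpm, dir flips to −; running = −2778.7200

-2778.7200 rpm (opposite to input, |ω| = 2778.7200 rpm)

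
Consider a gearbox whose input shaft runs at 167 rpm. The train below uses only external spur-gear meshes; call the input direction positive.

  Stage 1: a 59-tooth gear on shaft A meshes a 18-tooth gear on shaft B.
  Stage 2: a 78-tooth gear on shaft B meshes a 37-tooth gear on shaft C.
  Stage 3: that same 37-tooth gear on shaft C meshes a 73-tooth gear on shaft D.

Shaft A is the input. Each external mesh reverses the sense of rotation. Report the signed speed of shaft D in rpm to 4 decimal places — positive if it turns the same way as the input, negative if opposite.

Stage 1 [59T→18T]: ω = 167.0000×59/18 = 547.3889 rpm, dir flips to −; running = −547.3889
Stage 2 [78T→37T]: ω = 547.3889×78/37 = 1153.9550 rpm, dir flips to +; running = +1153.9550
Stage 3 [37T→73T]: ω = 1153.9550×37/73 = 584.8813 rpm, dir flips to −; running = −584.8813

-584.8813 rpm (opposite to input, |ω| = 584.8813 rpm)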